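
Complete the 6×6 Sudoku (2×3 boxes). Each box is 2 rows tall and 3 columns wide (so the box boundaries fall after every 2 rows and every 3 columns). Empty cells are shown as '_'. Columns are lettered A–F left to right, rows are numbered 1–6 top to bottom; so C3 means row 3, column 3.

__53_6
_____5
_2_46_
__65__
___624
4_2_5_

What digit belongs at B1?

D6 = 1: row 6 has {2,4,5}; col 4 has {3,4,5,6}; box has {2,4,5,6} → only 1 remains.
F6 = 3: row 6 has {1,2,4,5}; col 6 has {4,5,6}; box has {1,2,4,5,6} → only 3 remains.
D2 = 2: row 2 has {5}; col 4 has {1,3,4,5,6}; box has {3,5,6} → only 2 remains.
F3 = 1: row 3 has {2,4,6}; col 6 has {3,4,5,6}; box has {4,5,6} → only 1 remains.
E4 = 3: row 4 has {5,6}; col 5 has {2,5,6}; box has {1,4,5,6} → only 3 remains.
F4 = 2: row 4 has {3,5,6}; col 6 has {1,3,4,5,6}; box has {1,3,4,5,6} → only 2 remains.
B6 = 6: row 6 has {1,2,3,4,5}; col 2 has {2}; box has {2,4} → only 6 remains.
C3 = 3: row 3 has {1,2,4,6}; col 3 has {2,5,6}; box has {2,6} → only 3 remains.
A4 = 1: row 4 has {2,3,5,6}; col 1 has {4}; box has {2,3,6} → only 1 remains.
B4 = 4: row 4 has {1,2,3,5,6}; col 2 has {2,6}; box has {1,2,3,6} → only 4 remains.
C5 = 1: row 5 has {2,4,6}; col 3 has {2,3,5,6}; box has {2,4,6} → only 1 remains.
A1 = 2: row 1 has {3,5,6}; col 1 has {1,4}; box has {5} → only 2 remains.
B1 = 1: row 1 has {2,3,5,6}; col 2 has {2,4,6}; box has {2,5} → only 1 remains.

1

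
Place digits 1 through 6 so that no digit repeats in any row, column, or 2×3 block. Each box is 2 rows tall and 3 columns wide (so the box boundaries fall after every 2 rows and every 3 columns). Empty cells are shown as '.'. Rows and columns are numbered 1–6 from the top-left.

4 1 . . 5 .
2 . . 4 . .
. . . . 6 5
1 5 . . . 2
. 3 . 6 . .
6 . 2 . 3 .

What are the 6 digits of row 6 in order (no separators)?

642531

R2C2 = 6: row 2 has {2,4}; col 2 has {1,3,5}; box has {1,2,4} → only 6 remains.
R2C5 = 1: row 2 has {2,4,6}; col 5 has {3,5,6}; box has {4,5} → only 1 remains.
R2C6 = 3: row 2 has {1,2,4,6}; col 6 has {2,5}; box has {1,4,5} → only 3 remains.
R3C1 = 3: row 3 has {5,6}; col 1 has {1,2,4,6}; box has {1,5} → only 3 remains.
R3C3 = 4: row 3 has {3,5,6}; col 3 has {2}; box has {1,3,5} → only 4 remains.
R3C4 = 1: row 3 has {3,4,5,6}; col 4 has {4,6}; box has {2,5,6} → only 1 remains.
R4C3 = 6: row 4 has {1,2,5}; col 3 has {2,4}; box has {1,3,4,5} → only 6 remains.
R4C4 = 3: row 4 has {1,2,5,6}; col 4 has {1,4,6}; box has {1,2,5,6} → only 3 remains.
R4C5 = 4: row 4 has {1,2,3,5,6}; col 5 has {1,3,5,6}; box has {1,2,3,5,6} → only 4 remains.
R5C1 = 5: row 5 has {3,6}; col 1 has {1,2,3,4,6}; box has {2,3,6} → only 5 remains.
R5C3 = 1: row 5 has {3,5,6}; col 3 has {2,4,6}; box has {2,3,5,6} → only 1 remains.
R5C5 = 2: row 5 has {1,3,5,6}; col 5 has {1,3,4,5,6}; box has {3,6} → only 2 remains.
R5C6 = 4: row 5 has {1,2,3,5,6}; col 6 has {2,3,5}; box has {2,3,6} → only 4 remains.
R6C2 = 4: row 6 has {2,3,6}; col 2 has {1,3,5,6}; box has {1,2,3,5,6} → only 4 remains.
R6C4 = 5: row 6 has {2,3,4,6}; col 4 has {1,3,4,6}; box has {2,3,4,6} → only 5 remains.
R6C6 = 1: row 6 has {2,3,4,5,6}; col 6 has {2,3,4,5}; box has {2,3,4,5,6} → only 1 remains.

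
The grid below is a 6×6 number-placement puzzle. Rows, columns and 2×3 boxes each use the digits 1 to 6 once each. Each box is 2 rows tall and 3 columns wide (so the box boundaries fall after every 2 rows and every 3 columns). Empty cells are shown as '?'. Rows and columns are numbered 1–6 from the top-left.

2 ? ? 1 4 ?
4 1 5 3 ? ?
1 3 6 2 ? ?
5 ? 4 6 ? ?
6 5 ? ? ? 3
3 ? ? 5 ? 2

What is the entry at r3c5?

5

r1c2 = 6 (sole candidate).
r1c3 = 3 (sole candidate).
r1c6 = 5 (sole candidate).
r2c6 = 6 (sole candidate).
r3c5 = 5: row 3 has {1,2,3,6}; col 5 has {4}; box has {2,6} → only 5 remains.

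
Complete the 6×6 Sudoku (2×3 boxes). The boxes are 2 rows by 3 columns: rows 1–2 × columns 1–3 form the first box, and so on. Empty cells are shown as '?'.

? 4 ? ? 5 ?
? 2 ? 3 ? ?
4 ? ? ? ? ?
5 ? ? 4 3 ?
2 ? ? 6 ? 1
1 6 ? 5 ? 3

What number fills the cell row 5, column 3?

row 2, column 1 = 6: row 2 has {2,3}; col 1 has {1,2,4,5}; box has {2,4} → only 6 remains.
row 2, column 6 = 4: row 2 has {2,3,6}; col 6 has {1,3}; box has {3,5} → only 4 remains.
row 4, column 2 = 1: row 4 has {3,4,5}; col 2 has {2,4,6}; box has {4,5} → only 1 remains.
row 5, column 5 = 4: row 5 has {1,2,6}; col 5 has {3,5}; box has {1,3,5,6} → only 4 remains.
row 6, column 3 = 4: row 6 has {1,3,5,6}; col 3 has {}; box has {1,2,6} → only 4 remains.
row 6, column 5 = 2: row 6 has {1,3,4,5,6}; col 5 has {3,4,5}; box has {1,3,4,5,6} → only 2 remains.
row 1, column 1 = 3: row 1 has {4,5}; col 1 has {1,2,4,5,6}; box has {2,4,6} → only 3 remains.
row 1, column 3 = 1: row 1 has {3,4,5}; col 3 has {4}; box has {2,3,4,6} → only 1 remains.
row 1, column 4 = 2: row 1 has {1,3,4,5}; col 4 has {3,4,5,6}; box has {3,4,5} → only 2 remains.
row 1, column 6 = 6: row 1 has {1,2,3,4,5}; col 6 has {1,3,4}; box has {2,3,4,5} → only 6 remains.
row 2, column 3 = 5: row 2 has {2,3,4,6}; col 3 has {1,4}; box has {1,2,3,4,6} → only 5 remains.
row 2, column 5 = 1: row 2 has {2,3,4,5,6}; col 5 has {2,3,4,5}; box has {2,3,4,5,6} → only 1 remains.
row 3, column 2 = 3: row 3 has {4}; col 2 has {1,2,4,6}; box has {1,4,5} → only 3 remains.
row 3, column 4 = 1: row 3 has {3,4}; col 4 has {2,3,4,5,6}; box has {3,4} → only 1 remains.
row 3, column 5 = 6: row 3 has {1,3,4}; col 5 has {1,2,3,4,5}; box has {1,3,4} → only 6 remains.
row 4, column 6 = 2: row 4 has {1,3,4,5}; col 6 has {1,3,4,6}; box has {1,3,4,6} → only 2 remains.
row 5, column 2 = 5: row 5 has {1,2,4,6}; col 2 has {1,2,3,4,6}; box has {1,2,4,6} → only 5 remains.
row 5, column 3 = 3: row 5 has {1,2,4,5,6}; col 3 has {1,4,5}; box has {1,2,4,5,6} → only 3 remains.

3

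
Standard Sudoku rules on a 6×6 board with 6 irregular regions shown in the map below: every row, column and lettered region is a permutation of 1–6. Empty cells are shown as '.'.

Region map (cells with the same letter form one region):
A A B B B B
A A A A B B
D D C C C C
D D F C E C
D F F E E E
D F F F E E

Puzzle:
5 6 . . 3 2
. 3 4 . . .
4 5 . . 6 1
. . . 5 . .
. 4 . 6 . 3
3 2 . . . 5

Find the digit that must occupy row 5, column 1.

row 1, column 3 = 1: row 1 has {2,3,5,6}; col 3 has {4}; region has {2,3} → only 1 remains.
row 1, column 4 = 4: row 1 has {1,2,3,5,6}; col 4 has {5,6}; region has {1,2,3} → only 4 remains.
row 2, column 5 = 5: row 2 has {3,4}; col 5 has {3,6}; region has {1,2,3,4} → only 5 remains.
row 2, column 6 = 6: row 2 has {3,4,5}; col 6 has {1,2,3,5}; region has {1,2,3,4,5} → only 6 remains.
row 4, column 2 = 1: row 4 has {5}; col 2 has {2,3,4,5,6}; region has {3,4,5} → only 1 remains.
row 4, column 6 = 4: row 4 has {1,5}; col 6 has {1,2,3,5,6}; region has {1,5,6} → only 4 remains.
row 5, column 1 = 2: row 5 has {3,4,6}; col 1 has {3,4,5}; region has {1,3,4,5} → only 2 remains.

2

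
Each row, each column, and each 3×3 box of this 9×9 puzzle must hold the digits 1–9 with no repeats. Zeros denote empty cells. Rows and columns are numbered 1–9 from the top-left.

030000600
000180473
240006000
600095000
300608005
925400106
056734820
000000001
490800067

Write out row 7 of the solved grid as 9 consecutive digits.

R2C1 = 5: row 2 has {1,3,4,7,8}; col 1 has {2,3,4,6,9}; box has {2,3,4} → only 5 remains.
R2C2 = 6: row 2 has {1,3,4,5,7,8}; col 2 has {2,3,4,5,9}; box has {2,3,4,5} → only 6 remains.
R2C3 = 9: row 2 has {1,3,4,5,6,7,8}; col 3 has {5,6}; box has {2,3,4,5,6} → only 9 remains.
R2C6 = 2: row 2 has {1,3,4,5,6,7,8,9}; col 6 has {4,5,6,8}; box has {1,6,8} → only 2 remains.
R6C5 = 7: row 6 has {1,2,4,5,6,9}; col 5 has {3,8,9}; box has {4,5,6,8,9} → only 7 remains.
R6C6 = 3: row 6 has {1,2,4,5,6,7,9}; col 6 has {2,4,5,6,8}; box has {4,5,6,7,8,9} → only 3 remains.
R6C8 = 8: row 6 has {1,2,3,4,5,6,7,9}; col 8 has {2,6,7}; box has {1,5,6} → only 8 remains.
R7C1 = 1: row 7 has {2,3,4,5,6,7,8}; col 1 has {2,3,4,5,6,9}; box has {4,5,6,9} → only 1 remains.
R7C9 = 9: row 7 has {1,2,3,4,5,6,7,8}; col 9 has {1,3,5,6,7}; box has {1,2,6,7,8} → only 9 remains.

156734829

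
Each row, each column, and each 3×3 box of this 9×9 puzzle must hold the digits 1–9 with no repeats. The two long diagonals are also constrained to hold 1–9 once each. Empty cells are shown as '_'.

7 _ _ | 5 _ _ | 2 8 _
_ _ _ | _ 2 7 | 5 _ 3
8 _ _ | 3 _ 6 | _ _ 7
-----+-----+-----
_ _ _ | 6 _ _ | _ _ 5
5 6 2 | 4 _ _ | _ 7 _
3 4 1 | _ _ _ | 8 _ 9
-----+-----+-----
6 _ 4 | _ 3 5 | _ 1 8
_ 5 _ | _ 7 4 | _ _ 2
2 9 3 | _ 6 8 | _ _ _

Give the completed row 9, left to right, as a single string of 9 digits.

293168754

R2C2 = 1 (sole candidate).
R3C2 = 2 (sole candidate).
R4C1 = 9 (sole candidate).
R5C9 = 1 (sole candidate).
R6C4 = 7 (sole candidate).
R6C5 = 5 (sole candidate).
R6C6 = 2 (sole candidate).
R6C8 = 6 (sole candidate).
R7C2 = 7 (sole candidate).
R7C7 = 9 (sole candidate).
R8C1 = 1 (sole candidate).
R8C3 = 8 (sole candidate).
R8C4 = 9 (sole candidate).
R8C8 = 3 (sole candidate).
R9C4 = 1: row 9 has {2,3,6,8,9}; col 4 has {3,4,5,6,7,9}; box has {3,4,5,6,7,8,9} → only 1 remains.
R9C9 = 4: row 9 has {1,2,3,6,8,9}; col 9 has {1,2,3,5,7,8,9}; box has {1,2,3,8,9}; main diagonal has {1,2,3,6,7,9} → only 4 remains.
R1C2 = 3 (sole candidate).
R1C9 = 6 (sole candidate).
R2C1 = 4 (sole candidate).
R2C4 = 8 (sole candidate).
R2C8 = 9 (sole candidate).
R3C3 = 5 (sole candidate).
R3C7 = 1 (sole candidate).
R3C8 = 4 (sole candidate).
R4C2 = 8 (sole candidate).
R4C3 = 7 (sole candidate).
R4C5 = 1 (sole candidate).
R4C6 = 3 (sole candidate).
R4C7 = 4 (sole candidate).
R4C8 = 2 (sole candidate).
R5C5 = 8 (sole candidate).
R5C6 = 9 (sole candidate).
R5C7 = 3 (sole candidate).
R7C4 = 2 (sole candidate).
R8C7 = 6 (sole candidate).
R9C7 = 7: row 9 has {1,2,3,4,6,8,9}; col 7 has {1,2,3,4,5,6,8,9}; box has {1,2,3,4,6,8,9} → only 7 remains.
R9C8 = 5: row 9 has {1,2,3,4,6,7,8,9}; col 8 has {1,2,3,4,6,7,8,9}; box has {1,2,3,4,6,7,8,9} → only 5 remains.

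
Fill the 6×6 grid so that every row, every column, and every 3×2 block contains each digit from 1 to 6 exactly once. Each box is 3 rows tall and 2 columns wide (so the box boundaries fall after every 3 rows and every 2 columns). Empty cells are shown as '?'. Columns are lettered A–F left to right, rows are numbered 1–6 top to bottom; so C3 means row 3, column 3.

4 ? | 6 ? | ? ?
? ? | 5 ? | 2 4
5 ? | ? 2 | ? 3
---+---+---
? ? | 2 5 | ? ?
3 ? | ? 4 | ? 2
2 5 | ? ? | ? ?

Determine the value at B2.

3

C5 = 1: row 5 has {2,3,4}; col 3 has {2,5,6}; box has {2,4,5} → only 1 remains.
C6 = 3: row 6 has {2,5}; col 3 has {1,2,5,6}; box has {1,2,4,5} → only 3 remains.
D6 = 6: row 6 has {2,3,5}; col 4 has {2,4,5}; box has {1,2,3,4,5} → only 6 remains.
F6 = 1: row 6 has {2,3,5,6}; col 6 has {2,3,4}; box has {2} → only 1 remains.
F1 = 5: row 1 has {4,6}; col 6 has {1,2,3,4}; box has {2,3,4} → only 5 remains.
C3 = 4: row 3 has {2,3,5}; col 3 has {1,2,3,5,6}; box has {2,5,6} → only 4 remains.
F4 = 6: row 4 has {2,5}; col 6 has {1,2,3,4,5}; box has {1,2} → only 6 remains.
B5 = 6: row 5 has {1,2,3,4}; col 2 has {5}; box has {2,3,5} → only 6 remains.
E5 = 5: row 5 has {1,2,3,4,6}; col 5 has {2}; box has {1,2,6} → only 5 remains.
E6 = 4: row 6 has {1,2,3,5,6}; col 5 has {2,5}; box has {1,2,5,6} → only 4 remains.
E1 = 1: row 1 has {4,5,6}; col 5 has {2,4,5}; box has {2,3,4,5} → only 1 remains.
B3 = 1: row 3 has {2,3,4,5}; col 2 has {5,6}; box has {4,5} → only 1 remains.
E3 = 6: row 3 has {1,2,3,4,5}; col 5 has {1,2,4,5}; box has {1,2,3,4,5} → only 6 remains.
A4 = 1: row 4 has {2,5,6}; col 1 has {2,3,4,5}; box has {2,3,5,6} → only 1 remains.
B4 = 4: row 4 has {1,2,5,6}; col 2 has {1,5,6}; box has {1,2,3,5,6} → only 4 remains.
E4 = 3: row 4 has {1,2,4,5,6}; col 5 has {1,2,4,5,6}; box has {1,2,4,5,6} → only 3 remains.
D1 = 3: row 1 has {1,4,5,6}; col 4 has {2,4,5,6}; box has {2,4,5,6} → only 3 remains.
A2 = 6: row 2 has {2,4,5}; col 1 has {1,2,3,4,5}; box has {1,4,5} → only 6 remains.
B2 = 3: row 2 has {2,4,5,6}; col 2 has {1,4,5,6}; box has {1,4,5,6} → only 3 remains.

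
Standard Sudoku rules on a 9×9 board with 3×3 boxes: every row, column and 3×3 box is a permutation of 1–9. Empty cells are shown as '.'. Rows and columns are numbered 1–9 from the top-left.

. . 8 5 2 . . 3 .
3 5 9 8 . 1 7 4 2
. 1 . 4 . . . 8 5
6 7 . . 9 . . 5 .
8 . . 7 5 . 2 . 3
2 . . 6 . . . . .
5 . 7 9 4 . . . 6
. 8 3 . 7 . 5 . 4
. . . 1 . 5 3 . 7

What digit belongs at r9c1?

r2c5 = 6 (sole candidate).
r3c1 = 7 (sole candidate).
r3c5 = 3 (sole candidate).
r3c6 = 9 (sole candidate).
r3c7 = 6 (sole candidate).
r5c6 = 4 (sole candidate).
r7c2 = 2 (sole candidate).
r7c8 = 1 (sole candidate).
r8c4 = 2 (sole candidate).
r8c6 = 6 (sole candidate).
r8c8 = 9 (sole candidate).
r9c5 = 8 (sole candidate).
r9c8 = 2 (sole candidate).
r1c1 = 4 (sole candidate).
r1c2 = 6 (sole candidate).
r1c6 = 7 (sole candidate).
r3c3 = 2 (sole candidate).
r4c4 = 3 (sole candidate).
r5c2 = 9 (sole candidate).
r5c3 = 1 (sole candidate).
r5c8 = 6 (sole candidate).
r6c5 = 1 (sole candidate).
r6c6 = 8 (sole candidate).
r6c8 = 7 (sole candidate).
r6c9 = 9 (sole candidate).
r7c6 = 3 (sole candidate).
r7c7 = 8 (sole candidate).
r8c1 = 1 (sole candidate).
r9c1 = 9: row 9 has {1,2,3,5,7,8}; col 1 has {1,2,3,4,5,6,7,8}; box has {1,2,3,5,7,8} → only 9 remains.

9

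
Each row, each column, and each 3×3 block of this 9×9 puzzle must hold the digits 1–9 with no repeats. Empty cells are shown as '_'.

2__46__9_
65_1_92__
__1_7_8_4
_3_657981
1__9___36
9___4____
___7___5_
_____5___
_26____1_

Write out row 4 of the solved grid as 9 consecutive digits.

432657981

row 2, column 8 = 7: row 2 has {1,2,5,6,9}; col 8 has {1,3,5,8,9}; box has {2,4,8,9} → only 7 remains.
row 2, column 9 = 3: row 2 has {1,2,5,6,7,9}; col 9 has {1,4,6}; box has {2,4,7,8,9} → only 3 remains.
row 3, column 1 = 3: row 3 has {1,4,7,8}; col 1 has {1,2,6,9}; box has {1,2,5,6} → only 3 remains.
row 3, column 2 = 9: row 3 has {1,3,4,7,8}; col 2 has {2,3,5}; box has {1,2,3,5,6} → only 9 remains.
row 3, column 6 = 2: row 3 has {1,3,4,7,8,9}; col 6 has {5,7,9}; box has {1,4,6,7,9} → only 2 remains.
row 3, column 8 = 6: row 3 has {1,2,3,4,7,8,9}; col 8 has {1,3,5,7,8,9}; box has {2,3,4,7,8,9} → only 6 remains.
row 4, column 1 = 4: row 4 has {1,3,5,6,7,8,9}; col 1 has {1,2,3,6,9}; box has {1,3,9} → only 4 remains.
row 4, column 3 = 2: row 4 has {1,3,4,5,6,7,8,9}; col 3 has {1,6}; box has {1,3,4,9} → only 2 remains.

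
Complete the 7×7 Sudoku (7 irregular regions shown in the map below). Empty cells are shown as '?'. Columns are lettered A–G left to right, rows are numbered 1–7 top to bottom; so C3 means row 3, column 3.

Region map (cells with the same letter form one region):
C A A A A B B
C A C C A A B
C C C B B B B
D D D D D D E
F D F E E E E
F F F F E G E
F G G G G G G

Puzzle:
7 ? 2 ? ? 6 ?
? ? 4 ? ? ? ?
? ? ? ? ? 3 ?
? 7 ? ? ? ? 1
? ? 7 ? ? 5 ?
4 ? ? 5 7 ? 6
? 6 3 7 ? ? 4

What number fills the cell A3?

5

G1 = 5: row 1 has {2,6,7}; col 7 has {1,4,6}; region has {3,6} → only 5 remains.
C6 = 1: row 6 has {4,5,6,7}; col 3 has {2,3,4,7}; region has {4,5,7} → only 1 remains.
F6 = 2: row 6 has {1,4,5,6,7}; col 6 has {3,5,6}; region has {3,4,6,7} → only 2 remains.
A7 = 2: row 7 has {3,4,6,7}; col 1 has {4,7}; region has {1,4,5,7} → only 2 remains.
F7 = 1: row 7 has {2,3,4,6,7}; col 6 has {2,3,5,6}; region has {2,3,4,6,7} → only 1 remains.
F2 = 7: row 2 has {4}; col 6 has {1,2,3,5,6}; region has {2} → only 7 remains.
G2 = 2: row 2 has {4,7}; col 7 has {1,4,5,6}; region has {3,5,6} → only 2 remains.
G3 = 7: row 3 has {3}; col 7 has {1,2,4,5,6}; region has {2,3,5,6} → only 7 remains.
F4 = 4: row 4 has {1,7}; col 6 has {1,2,3,5,6,7}; region has {7} → only 4 remains.
G5 = 3: row 5 has {5,7}; col 7 has {1,2,4,5,6,7}; region has {1,5,6,7} → only 3 remains.
B6 = 3: row 6 has {1,2,4,5,6,7}; col 2 has {6,7}; region has {1,2,4,5,7} → only 3 remains.
E7 = 5: row 7 has {1,2,3,4,6,7}; col 5 has {7}; region has {1,2,3,4,6,7} → only 5 remains.
A5 = 6: row 5 has {3,5,7}; col 1 has {2,4,7}; region has {1,2,3,4,5,7} → only 6 remains.
B3 = 2: in row 3, 2 can only go here (every other open cell in that row sees a 2).
C3 = 6: in row 3, 6 can only go here (every other open cell in that row sees a 6).
C4 = 5: row 4 has {1,4,7}; col 3 has {1,2,3,4,6,7}; region has {4,7} → only 5 remains.
B5 = 1: row 5 has {3,5,6,7}; col 2 has {2,3,6,7}; region has {4,5,7} → only 1 remains.
B1 = 4: row 1 has {2,5,6,7}; col 2 has {1,2,3,6,7}; region has {2,7} → only 4 remains.
B2 = 5: row 2 has {2,4,7}; col 2 has {1,2,3,4,6,7}; region has {2,4,7} → only 5 remains.
A4 = 3: row 4 has {1,4,5,7}; col 1 has {2,4,6,7}; region has {1,4,5,7} → only 3 remains.
A2 = 1: row 2 has {2,4,5,7}; col 1 has {2,3,4,6,7}; region has {2,4,6,7} → only 1 remains.
D2 = 3: row 2 has {1,2,4,5,7}; col 4 has {5,7}; region has {1,2,4,6,7} → only 3 remains.
E2 = 6: row 2 has {1,2,3,4,5,7}; col 5 has {5,7}; region has {2,4,5,7} → only 6 remains.
A3 = 5: row 3 has {2,3,6,7}; col 1 has {1,2,3,4,6,7}; region has {1,2,3,4,6,7} → only 5 remains.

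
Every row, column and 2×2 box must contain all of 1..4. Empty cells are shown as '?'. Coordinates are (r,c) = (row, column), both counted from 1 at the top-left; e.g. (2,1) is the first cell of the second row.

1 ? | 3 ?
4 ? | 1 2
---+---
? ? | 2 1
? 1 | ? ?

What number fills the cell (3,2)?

4

(1,2) = 2 (sole candidate).
(1,4) = 4 (sole candidate).
(2,2) = 3 (sole candidate).
(3,1) = 3 (sole candidate).
(3,2) = 4: row 3 has {1,2,3}; col 2 has {1,2,3}; box has {1,3} → only 4 remains.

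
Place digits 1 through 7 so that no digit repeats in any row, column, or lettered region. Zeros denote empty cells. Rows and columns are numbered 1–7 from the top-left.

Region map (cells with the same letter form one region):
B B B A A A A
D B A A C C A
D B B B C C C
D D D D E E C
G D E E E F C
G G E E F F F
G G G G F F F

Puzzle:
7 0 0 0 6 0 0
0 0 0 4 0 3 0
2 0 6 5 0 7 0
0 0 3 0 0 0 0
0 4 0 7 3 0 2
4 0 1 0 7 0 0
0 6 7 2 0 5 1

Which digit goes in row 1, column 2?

row 3, column 7 = 4 (sole candidate).
row 5, column 3 = 5 (sole candidate).
row 5, column 6 = 6 (sole candidate).
row 6, column 4 = 6 (sole candidate).
row 6, column 6 = 2 (sole candidate).
row 6, column 7 = 3 (sole candidate).
row 7, column 1 = 3 (sole candidate).
row 7, column 5 = 4 (sole candidate).
row 1, column 6 = 1 (sole candidate).
row 1, column 7 = 5 (sole candidate).
row 2, column 3 = 2 (sole candidate).
row 2, column 7 = 7 (sole candidate).
row 3, column 5 = 1 (sole candidate).
row 4, column 4 = 1 (sole candidate).
row 4, column 5 = 2 (sole candidate).
row 4, column 6 = 4 (sole candidate).
row 4, column 7 = 6 (sole candidate).
row 5, column 1 = 1 (sole candidate).
row 6, column 2 = 5 (sole candidate).
row 1, column 3 = 4 (sole candidate).
row 1, column 4 = 3 (sole candidate).
row 2, column 2 = 1 (sole candidate).
row 2, column 5 = 5 (sole candidate).
row 3, column 2 = 3 (sole candidate).
row 4, column 1 = 5 (sole candidate).
row 4, column 2 = 7 (sole candidate).
row 1, column 2 = 2: row 1 has {1,3,4,5,6,7}; col 2 has {1,3,4,5,6,7}; region has {1,3,4,5,6,7} → only 2 remains.

2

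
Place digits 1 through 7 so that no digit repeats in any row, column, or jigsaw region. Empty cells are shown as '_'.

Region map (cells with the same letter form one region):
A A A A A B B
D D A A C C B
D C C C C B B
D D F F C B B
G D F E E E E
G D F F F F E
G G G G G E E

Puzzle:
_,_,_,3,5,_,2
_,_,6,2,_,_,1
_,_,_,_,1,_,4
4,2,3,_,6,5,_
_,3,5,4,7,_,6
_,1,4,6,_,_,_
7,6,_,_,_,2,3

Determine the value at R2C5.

R1C1 = 1: row 1 has {2,3,5}; col 1 has {4,7}; region has {2,3,5,6} → only 1 remains.
R1C3 = 7: row 1 has {1,2,3,5}; col 3 has {3,4,5,6}; region has {1,2,3,5,6} → only 7 remains.
R1C6 = 6: row 1 has {1,2,3,5,7}; col 6 has {2,5}; region has {1,2,4,5} → only 6 remains.
R2C1 = 5: row 2 has {1,2,6}; col 1 has {1,4,7}; region has {1,2,3,4} → only 5 remains.
R2C2 = 7: row 2 has {1,2,5,6}; col 2 has {1,2,3,6}; region has {1,2,3,4,5} → only 7 remains.
R3C1 = 6: row 3 has {1,4}; col 1 has {1,4,5,7}; region has {1,2,3,4,5,7} → only 6 remains.
R3C2 = 5: row 3 has {1,4,6}; col 2 has {1,2,3,6,7}; region has {1,6} → only 5 remains.
R3C3 = 2: row 3 has {1,4,5,6}; col 3 has {3,4,5,6,7}; region has {1,5,6} → only 2 remains.
R3C4 = 7: row 3 has {1,2,4,5,6}; col 4 has {2,3,4,6}; region has {1,2,5,6} → only 7 remains.
R3C6 = 3: row 3 has {1,2,4,5,6,7}; col 6 has {2,5,6}; region has {1,2,4,5,6} → only 3 remains.
R4C4 = 1: row 4 has {2,3,4,5,6}; col 4 has {2,3,4,6,7}; region has {3,4,5,6} → only 1 remains.
R4C7 = 7: row 4 has {1,2,3,4,5,6}; col 7 has {1,2,3,4,6}; region has {1,2,3,4,5,6} → only 7 remains.
R5C1 = 2: row 5 has {3,4,5,6,7}; col 1 has {1,4,5,6,7}; region has {6,7} → only 2 remains.
R5C6 = 1: row 5 has {2,3,4,5,6,7}; col 6 has {2,3,5,6}; region has {2,3,4,6,7} → only 1 remains.
R6C1 = 3: row 6 has {1,4,6}; col 1 has {1,2,4,5,6,7}; region has {2,6,7} → only 3 remains.
R6C5 = 2: row 6 has {1,3,4,6}; col 5 has {1,5,6,7}; region has {1,3,4,5,6} → only 2 remains.
R6C6 = 7: row 6 has {1,2,3,4,6}; col 6 has {1,2,3,5,6}; region has {1,2,3,4,5,6} → only 7 remains.
R6C7 = 5: row 6 has {1,2,3,4,6,7}; col 7 has {1,2,3,4,6,7}; region has {1,2,3,4,6,7} → only 5 remains.
R7C3 = 1: row 7 has {2,3,6,7}; col 3 has {2,3,4,5,6,7}; region has {2,3,6,7} → only 1 remains.
R7C4 = 5: row 7 has {1,2,3,6,7}; col 4 has {1,2,3,4,6,7}; region has {1,2,3,6,7} → only 5 remains.
R7C5 = 4: row 7 has {1,2,3,5,6,7}; col 5 has {1,2,5,6,7}; region has {1,2,3,5,6,7} → only 4 remains.
R1C2 = 4: row 1 has {1,2,3,5,6,7}; col 2 has {1,2,3,5,6,7}; region has {1,2,3,5,6,7} → only 4 remains.
R2C5 = 3: row 2 has {1,2,5,6,7}; col 5 has {1,2,4,5,6,7}; region has {1,2,5,6,7} → only 3 remains.

3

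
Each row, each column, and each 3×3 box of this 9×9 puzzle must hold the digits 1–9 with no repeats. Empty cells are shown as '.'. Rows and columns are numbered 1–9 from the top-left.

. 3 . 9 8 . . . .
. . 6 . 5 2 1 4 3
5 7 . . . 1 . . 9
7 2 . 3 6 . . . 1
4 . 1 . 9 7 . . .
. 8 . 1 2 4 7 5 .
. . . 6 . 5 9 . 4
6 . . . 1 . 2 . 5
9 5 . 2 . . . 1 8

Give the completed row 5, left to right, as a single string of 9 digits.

461597382

row 1, column 6 = 6: row 1 has {3,8,9}; col 6 has {1,2,4,5,7}; box has {1,2,5,8,9} → only 6 remains.
row 1, column 7 = 5: row 1 has {3,6,8,9}; col 7 has {1,2,7,9}; box has {1,3,4,9} → only 5 remains.
row 2, column 1 = 8: row 2 has {1,2,3,4,5,6}; col 1 has {4,5,6,7,9}; box has {3,5,6,7} → only 8 remains.
row 2, column 2 = 9: row 2 has {1,2,3,4,5,6,8}; col 2 has {2,3,5,7,8}; box has {3,5,6,7,8} → only 9 remains.
row 2, column 4 = 7: row 2 has {1,2,3,4,5,6,8,9}; col 4 has {1,2,3,6,9}; box has {1,2,5,6,8,9} → only 7 remains.
row 3, column 4 = 4: row 3 has {1,5,7,9}; col 4 has {1,2,3,6,7,9}; box has {1,2,5,6,7,8,9} → only 4 remains.
row 3, column 5 = 3: row 3 has {1,4,5,7,9}; col 5 has {1,2,5,6,8,9}; box has {1,2,4,5,6,7,8,9} → only 3 remains.
row 4, column 6 = 8: row 4 has {1,2,3,6,7}; col 6 has {1,2,4,5,6,7}; box has {1,2,3,4,6,7,9} → only 8 remains.
row 4, column 7 = 4: row 4 has {1,2,3,6,7,8}; col 7 has {1,2,5,7,9}; box has {1,5,7} → only 4 remains.
row 4, column 8 = 9: row 4 has {1,2,3,4,6,7,8}; col 8 has {1,4,5}; box has {1,4,5,7} → only 9 remains.
row 5, column 2 = 6: row 5 has {1,4,7,9}; col 2 has {2,3,5,7,8,9}; box has {1,2,4,7,8} → only 6 remains.
row 5, column 4 = 5: row 5 has {1,4,6,7,9}; col 4 has {1,2,3,4,6,7,9}; box has {1,2,3,4,6,7,8,9} → only 5 remains.
row 5, column 9 = 2: row 5 has {1,4,5,6,7,9}; col 9 has {1,3,4,5,8,9}; box has {1,4,5,7,9} → only 2 remains.
row 6, column 1 = 3: row 6 has {1,2,4,5,7,8}; col 1 has {4,5,6,7,8,9}; box has {1,2,4,6,7,8} → only 3 remains.
row 6, column 3 = 9: row 6 has {1,2,3,4,5,7,8}; col 3 has {1,6}; box has {1,2,3,4,6,7,8} → only 9 remains.
row 6, column 9 = 6: row 6 has {1,2,3,4,5,7,8,9}; col 9 has {1,2,3,4,5,8,9}; box has {1,2,4,5,7,9} → only 6 remains.
row 7, column 2 = 1: row 7 has {4,5,6,9}; col 2 has {2,3,5,6,7,8,9}; box has {5,6,9} → only 1 remains.
row 7, column 5 = 7: row 7 has {1,4,5,6,9}; col 5 has {1,2,3,5,6,8,9}; box has {1,2,5,6} → only 7 remains.
row 7, column 8 = 3: row 7 has {1,4,5,6,7,9}; col 8 has {1,4,5,9}; box has {1,2,4,5,8,9} → only 3 remains.
row 8, column 2 = 4: row 8 has {1,2,5,6}; col 2 has {1,2,3,5,6,7,8,9}; box has {1,5,6,9} → only 4 remains.
row 8, column 4 = 8: row 8 has {1,2,4,5,6}; col 4 has {1,2,3,4,5,6,7,9}; box has {1,2,5,6,7} → only 8 remains.
row 8, column 8 = 7: row 8 has {1,2,4,5,6,8}; col 8 has {1,3,4,5,9}; box has {1,2,3,4,5,8,9} → only 7 remains.
row 9, column 5 = 4: row 9 has {1,2,5,8,9}; col 5 has {1,2,3,5,6,7,8,9}; box has {1,2,5,6,7,8} → only 4 remains.
row 9, column 6 = 3: row 9 has {1,2,4,5,8,9}; col 6 has {1,2,4,5,6,7,8}; box has {1,2,4,5,6,7,8} → only 3 remains.
row 9, column 7 = 6: row 9 has {1,2,3,4,5,8,9}; col 7 has {1,2,4,5,7,9}; box has {1,2,3,4,5,7,8,9} → only 6 remains.
row 1, column 8 = 2: row 1 has {3,5,6,8,9}; col 8 has {1,3,4,5,7,9}; box has {1,3,4,5,9} → only 2 remains.
row 1, column 9 = 7: row 1 has {2,3,5,6,8,9}; col 9 has {1,2,3,4,5,6,8,9}; box has {1,2,3,4,5,9} → only 7 remains.
row 3, column 3 = 2: row 3 has {1,3,4,5,7,9}; col 3 has {1,6,9}; box has {3,5,6,7,8,9} → only 2 remains.
row 3, column 7 = 8: row 3 has {1,2,3,4,5,7,9}; col 7 has {1,2,4,5,6,7,9}; box has {1,2,3,4,5,7,9} → only 8 remains.
row 3, column 8 = 6: row 3 has {1,2,3,4,5,7,8,9}; col 8 has {1,2,3,4,5,7,9}; box has {1,2,3,4,5,7,8,9} → only 6 remains.
row 4, column 3 = 5: row 4 has {1,2,3,4,6,7,8,9}; col 3 has {1,2,6,9}; box has {1,2,3,4,6,7,8,9} → only 5 remains.
row 5, column 7 = 3: row 5 has {1,2,4,5,6,7,9}; col 7 has {1,2,4,5,6,7,8,9}; box has {1,2,4,5,6,7,9} → only 3 remains.
row 5, column 8 = 8: row 5 has {1,2,3,4,5,6,7,9}; col 8 has {1,2,3,4,5,6,7,9}; box has {1,2,3,4,5,6,7,9} → only 8 remains.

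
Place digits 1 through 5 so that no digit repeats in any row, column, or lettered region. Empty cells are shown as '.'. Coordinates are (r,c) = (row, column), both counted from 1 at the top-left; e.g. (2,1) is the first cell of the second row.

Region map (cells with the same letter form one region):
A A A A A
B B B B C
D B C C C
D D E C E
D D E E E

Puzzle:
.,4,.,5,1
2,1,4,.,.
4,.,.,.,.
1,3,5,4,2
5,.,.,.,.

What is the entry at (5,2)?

(1,1) = 3 (sole candidate).
(1,3) = 2 (sole candidate).
(2,4) = 3 (sole candidate).
(2,5) = 5 (sole candidate).
(3,2) = 5 (sole candidate).
(3,5) = 3 (sole candidate).
(5,2) = 2: row 5 has {5}; col 2 has {1,3,4,5}; region has {1,3,4,5} → only 2 remains.

2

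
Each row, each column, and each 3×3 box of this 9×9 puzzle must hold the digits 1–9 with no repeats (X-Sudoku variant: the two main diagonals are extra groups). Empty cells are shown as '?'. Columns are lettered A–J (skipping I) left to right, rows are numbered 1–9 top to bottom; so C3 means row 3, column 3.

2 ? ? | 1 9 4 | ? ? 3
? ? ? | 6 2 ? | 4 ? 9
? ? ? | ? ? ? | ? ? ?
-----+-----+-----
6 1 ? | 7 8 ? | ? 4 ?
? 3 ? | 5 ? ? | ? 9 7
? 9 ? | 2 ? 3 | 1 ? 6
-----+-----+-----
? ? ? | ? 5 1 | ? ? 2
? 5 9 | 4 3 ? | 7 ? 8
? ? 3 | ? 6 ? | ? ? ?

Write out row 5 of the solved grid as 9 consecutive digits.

B2 = 8 (sole candidate).
E3 = 7 (sole candidate).
F4 = 9 (sole candidate).
J4 = 5 (sole candidate).
F5 = 6: row 5 has {3,5,7,9}; col 6 has {1,3,4,9}; box has {2,3,5,7,8,9} → only 6 remains.
E6 = 4 (sole candidate).
H6 = 8 (sole candidate).
A8 = 1 (sole candidate).
F8 = 2 (sole candidate).
H8 = 6 (sole candidate).
F2 = 5 (sole candidate).
F3 = 8 (sole candidate).
G3 = 6 (sole candidate).
J3 = 1 (sole candidate).
C4 = 2 (sole candidate).
G4 = 3 (sole candidate).
E5 = 1: row 5 has {3,5,6,7,9}; col 5 has {2,3,4,5,6,7,8,9}; box has {2,3,4,5,6,7,8,9}; main diagonal has {2,3,6,7,8}; anti-diagonal has {2,3,5,6,9} → only 1 remains.
G5 = 2: row 5 has {1,3,5,6,7,9}; col 7 has {1,3,4,6,7}; box has {1,3,4,5,6,7,8,9} → only 2 remains.
G7 = 9 (sole candidate).
H7 = 3 (sole candidate).
F9 = 7 (sole candidate).
G9 = 5 (sole candidate).
H9 = 1 (sole candidate).
J9 = 4 (sole candidate).
G1 = 8 (sole candidate).
H2 = 7 (sole candidate).
B3 = 4 (sole candidate).
C3 = 5 (sole candidate).
D3 = 3 (sole candidate).
H3 = 2 (sole candidate).
C6 = 7 (sole candidate).
D7 = 8 (sole candidate).
A9 = 8 (sole candidate).
B9 = 2 (sole candidate).
D9 = 9 (sole candidate).
C1 = 6 (sole candidate).
H1 = 5 (sole candidate).
A2 = 3 (sole candidate).
C2 = 1 (sole candidate).
A3 = 9 (sole candidate).
A5 = 4: row 5 has {1,2,3,5,6,7,9}; col 1 has {1,2,3,6,8,9}; box has {1,2,3,6,7,9} → only 4 remains.
C5 = 8: row 5 has {1,2,3,4,5,6,7,9}; col 3 has {1,2,3,5,6,7,9}; box has {1,2,3,4,6,7,9} → only 8 remains.

438516297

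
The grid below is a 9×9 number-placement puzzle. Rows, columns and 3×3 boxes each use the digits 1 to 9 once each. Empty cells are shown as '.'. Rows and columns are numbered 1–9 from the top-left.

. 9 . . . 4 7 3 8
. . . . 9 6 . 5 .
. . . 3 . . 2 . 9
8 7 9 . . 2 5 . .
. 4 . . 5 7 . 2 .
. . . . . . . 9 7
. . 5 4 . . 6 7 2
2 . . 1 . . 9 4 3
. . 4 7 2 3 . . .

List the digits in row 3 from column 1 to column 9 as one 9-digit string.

451378269

r1c5 = 1 (sole candidate).
r4c4 = 6 (sole candidate).
r4c8 = 1 (sole candidate).
r4c9 = 4 (sole candidate).
r5c9 = 6 (sole candidate).
r6c4 = 8 (sole candidate).
r6c6 = 1 (sole candidate).
r6c7 = 3 (sole candidate).
r7c5 = 8 (sole candidate).
r7c6 = 9 (sole candidate).
r8c5 = 6 (sole candidate).
r8c6 = 5 (sole candidate).
r9c8 = 8 (sole candidate).
r2c4 = 2 (sole candidate).
r2c9 = 1 (sole candidate).
r3c5 = 7: row 3 has {2,3,9}; col 5 has {1,2,5,6,8,9}; box has {1,2,3,4,6,9} → only 7 remains.
r3c6 = 8: row 3 has {2,3,7,9}; col 6 has {1,2,3,4,5,6,7,9}; box has {1,2,3,4,6,7,9} → only 8 remains.
r3c8 = 6: row 3 has {2,3,7,8,9}; col 8 has {1,2,3,4,5,7,8,9}; box has {1,2,3,5,7,8,9} → only 6 remains.
r4c5 = 3 (sole candidate).
r5c4 = 9 (sole candidate).
r5c7 = 8 (sole candidate).
r6c5 = 4 (sole candidate).
r8c2 = 8 (sole candidate).
r8c3 = 7 (sole candidate).
r9c7 = 1 (sole candidate).
r9c9 = 5 (sole candidate).
r1c4 = 5 (sole candidate).
r2c2 = 3 (sole candidate).
r2c3 = 8 (sole candidate).
r2c7 = 4 (sole candidate).
r3c3 = 1: row 3 has {2,3,6,7,8,9}; col 3 has {4,5,7,8,9}; box has {3,8,9} → only 1 remains.
r5c3 = 3 (sole candidate).
r7c2 = 1 (sole candidate).
r9c2 = 6 (sole candidate).
r1c1 = 6 (sole candidate).
r1c3 = 2 (sole candidate).
r2c1 = 7 (sole candidate).
r3c2 = 5: row 3 has {1,2,3,6,7,8,9}; col 2 has {1,3,4,6,7,8,9}; box has {1,2,3,6,7,8,9} → only 5 remains.
r5c1 = 1 (sole candidate).
r6c1 = 5 (sole candidate).
r6c2 = 2 (sole candidate).
r6c3 = 6 (sole candidate).
r7c1 = 3 (sole candidate).
r9c1 = 9 (sole candidate).
r3c1 = 4: row 3 has {1,2,3,5,6,7,8,9}; col 1 has {1,2,3,5,6,7,8,9}; box has {1,2,3,5,6,7,8,9} → only 4 remains.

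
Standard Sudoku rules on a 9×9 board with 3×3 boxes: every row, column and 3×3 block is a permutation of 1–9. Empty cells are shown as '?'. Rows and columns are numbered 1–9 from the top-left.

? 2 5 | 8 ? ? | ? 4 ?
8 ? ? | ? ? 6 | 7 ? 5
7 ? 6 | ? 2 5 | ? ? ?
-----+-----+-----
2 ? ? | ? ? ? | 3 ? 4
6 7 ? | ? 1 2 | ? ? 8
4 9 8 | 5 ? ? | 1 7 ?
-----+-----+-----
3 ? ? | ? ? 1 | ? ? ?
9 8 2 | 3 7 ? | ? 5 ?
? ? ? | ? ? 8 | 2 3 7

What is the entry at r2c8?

r1c1 = 1: row 1 has {2,4,5,8}; col 1 has {2,3,4,6,7,8,9}; box has {2,5,6,7,8} → only 1 remains.
r4c3 = 1: row 4 has {2,3,4}; col 3 has {2,5,6,8}; box has {2,4,6,7,8,9} → only 1 remains.
r5c3 = 3: row 5 has {1,2,6,7,8}; col 3 has {1,2,5,6,8}; box has {1,2,4,6,7,8,9} → only 3 remains.
r5c8 = 9: row 5 has {1,2,3,6,7,8}; col 8 has {3,4,5,7}; box has {1,3,4,7,8} → only 9 remains.
r6c6 = 3: row 6 has {1,4,5,7,8,9}; col 6 has {1,2,5,6,8}; box has {1,2,5} → only 3 remains.
r8c6 = 4: row 8 has {2,3,5,7,8,9}; col 6 has {1,2,3,5,6,8}; box has {1,3,7,8} → only 4 remains.
r8c7 = 6: row 8 has {2,3,4,5,7,8,9}; col 7 has {1,2,3,7}; box has {2,3,5,7} → only 6 remains.
r8c9 = 1: row 8 has {2,3,4,5,6,7,8,9}; col 9 has {4,5,7,8}; box has {2,3,5,6,7} → only 1 remains.
r9c1 = 5: row 9 has {2,3,7,8}; col 1 has {1,2,3,4,6,7,8,9}; box has {2,3,8,9} → only 5 remains.
r9c3 = 4: row 9 has {2,3,5,7,8}; col 3 has {1,2,3,5,6,8}; box has {2,3,5,8,9} → only 4 remains.
r1c7 = 9: row 1 has {1,2,4,5,8}; col 7 has {1,2,3,6,7}; box has {4,5,7} → only 9 remains.
r2c3 = 9: row 2 has {5,6,7,8}; col 3 has {1,2,3,4,5,6,8}; box has {1,2,5,6,7,8} → only 9 remains.
r3c7 = 8: row 3 has {2,5,6,7}; col 7 has {1,2,3,6,7,9}; box has {4,5,7,9} → only 8 remains.
r3c8 = 1: row 3 has {2,5,6,7,8}; col 8 has {3,4,5,7,9}; box has {4,5,7,8,9} → only 1 remains.
r3c9 = 3: row 3 has {1,2,5,6,7,8}; col 9 has {1,4,5,7,8}; box has {1,4,5,7,8,9} → only 3 remains.
r4c2 = 5: row 4 has {1,2,3,4}; col 2 has {2,7,8,9}; box has {1,2,3,4,6,7,8,9} → only 5 remains.
r4c8 = 6: row 4 has {1,2,3,4,5}; col 8 has {1,3,4,5,7,9}; box has {1,3,4,7,8,9} → only 6 remains.
r5c4 = 4: row 5 has {1,2,3,6,7,8,9}; col 4 has {3,5,8}; box has {1,2,3,5} → only 4 remains.
r5c7 = 5: row 5 has {1,2,3,4,6,7,8,9}; col 7 has {1,2,3,6,7,8,9}; box has {1,3,4,6,7,8,9} → only 5 remains.
r6c5 = 6: row 6 has {1,3,4,5,7,8,9}; col 5 has {1,2,7}; box has {1,2,3,4,5} → only 6 remains.
r6c9 = 2: row 6 has {1,3,4,5,6,7,8,9}; col 9 has {1,3,4,5,7,8}; box has {1,3,4,5,6,7,8,9} → only 2 remains.
r7c2 = 6: row 7 has {1,3}; col 2 has {2,5,7,8,9}; box has {2,3,4,5,8,9} → only 6 remains.
r7c3 = 7: row 7 has {1,3,6}; col 3 has {1,2,3,4,5,6,8,9}; box has {2,3,4,5,6,8,9} → only 7 remains.
r7c7 = 4: row 7 has {1,3,6,7}; col 7 has {1,2,3,5,6,7,8,9}; box has {1,2,3,5,6,7} → only 4 remains.
r7c8 = 8: row 7 has {1,3,4,6,7}; col 8 has {1,3,4,5,6,7,9}; box has {1,2,3,4,5,6,7} → only 8 remains.
r7c9 = 9: row 7 has {1,3,4,6,7,8}; col 9 has {1,2,3,4,5,7,8}; box has {1,2,3,4,5,6,7,8} → only 9 remains.
r9c2 = 1: row 9 has {2,3,4,5,7,8}; col 2 has {2,5,6,7,8,9}; box has {2,3,4,5,6,7,8,9} → only 1 remains.
r9c5 = 9: row 9 has {1,2,3,4,5,7,8}; col 5 has {1,2,6,7}; box has {1,3,4,7,8} → only 9 remains.
r1c5 = 3: row 1 has {1,2,4,5,8,9}; col 5 has {1,2,6,7,9}; box has {2,5,6,8} → only 3 remains.
r1c6 = 7: row 1 has {1,2,3,4,5,8,9}; col 6 has {1,2,3,4,5,6,8}; box has {2,3,5,6,8} → only 7 remains.
r1c9 = 6: row 1 has {1,2,3,4,5,7,8,9}; col 9 has {1,2,3,4,5,7,8,9}; box has {1,3,4,5,7,8,9} → only 6 remains.
r2c4 = 1: row 2 has {5,6,7,8,9}; col 4 has {3,4,5,8}; box has {2,3,5,6,7,8} → only 1 remains.
r2c5 = 4: row 2 has {1,5,6,7,8,9}; col 5 has {1,2,3,6,7,9}; box has {1,2,3,5,6,7,8} → only 4 remains.
r2c8 = 2: row 2 has {1,4,5,6,7,8,9}; col 8 has {1,3,4,5,6,7,8,9}; box has {1,3,4,5,6,7,8,9} → only 2 remains.

2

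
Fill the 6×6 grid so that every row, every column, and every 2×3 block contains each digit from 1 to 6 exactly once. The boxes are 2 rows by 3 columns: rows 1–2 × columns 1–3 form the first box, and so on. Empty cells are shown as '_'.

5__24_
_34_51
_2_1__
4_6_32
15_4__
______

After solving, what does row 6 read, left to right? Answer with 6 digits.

r1c3 = 1 (sole candidate).
r2c4 = 6 (sole candidate).
r3c1 = 3 (sole candidate).
r3c3 = 5 (sole candidate).
r3c5 = 6 (sole candidate).
r3c6 = 4 (sole candidate).
r4c2 = 1 (sole candidate).
r4c4 = 5 (sole candidate).
r5c5 = 2 (sole candidate).
r6c4 = 3: row 6 has {}; col 4 has {1,2,4,5,6}; box has {2,4} → only 3 remains.
r6c5 = 1: row 6 has {3}; col 5 has {2,3,4,5,6}; box has {2,3,4} → only 1 remains.
r1c2 = 6 (sole candidate).
r1c6 = 3 (sole candidate).
r2c1 = 2 (sole candidate).
r5c3 = 3 (sole candidate).
r5c6 = 6 (sole candidate).
r6c1 = 6: row 6 has {1,3}; col 1 has {1,2,3,4,5}; box has {1,3,5} → only 6 remains.
r6c2 = 4: row 6 has {1,3,6}; col 2 has {1,2,3,5,6}; box has {1,3,5,6} → only 4 remains.
r6c3 = 2: row 6 has {1,3,4,6}; col 3 has {1,3,4,5,6}; box has {1,3,4,5,6} → only 2 remains.
r6c6 = 5: row 6 has {1,2,3,4,6}; col 6 has {1,2,3,4,6}; box has {1,2,3,4,6} → only 5 remains.

642315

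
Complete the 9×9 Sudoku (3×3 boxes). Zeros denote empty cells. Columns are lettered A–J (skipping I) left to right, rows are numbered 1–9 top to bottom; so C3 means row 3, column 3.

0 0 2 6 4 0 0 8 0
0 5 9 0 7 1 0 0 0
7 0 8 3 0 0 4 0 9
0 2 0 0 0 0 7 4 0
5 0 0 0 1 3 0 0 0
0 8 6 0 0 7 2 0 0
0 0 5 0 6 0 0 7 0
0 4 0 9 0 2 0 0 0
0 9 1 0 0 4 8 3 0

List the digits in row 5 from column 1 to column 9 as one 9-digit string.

F3 = 5 (sole candidate).
C4 = 3 (sole candidate).
B5 = 7: row 5 has {1,3,5}; col 2 has {2,4,5,8,9}; box has {2,3,5,6,8} → only 7 remains.
C5 = 4: row 5 has {1,3,5,7}; col 3 has {1,2,3,5,6,8,9}; box has {2,3,5,6,7,8} → only 4 remains.
B7 = 3 (sole candidate).
F7 = 8 (sole candidate).
C8 = 7 (sole candidate).
E9 = 5 (sole candidate).
B1 = 1 (sole candidate).
F1 = 9 (sole candidate).
B3 = 6 (sole candidate).
E3 = 2 (sole candidate).
H3 = 1 (sole candidate).
F4 = 6 (sole candidate).
E6 = 9 (sole candidate).
H6 = 5 (sole candidate).
A7 = 2 (sole candidate).
D7 = 1 (sole candidate).
G7 = 9 (sole candidate).
J7 = 4 (sole candidate).
E8 = 3 (sole candidate).
H8 = 6 (sole candidate).
A9 = 6 (sole candidate).
D9 = 7 (sole candidate).
J9 = 2 (sole candidate).
A1 = 3 (sole candidate).
G1 = 5 (sole candidate).
J1 = 7 (sole candidate).
A2 = 4 (sole candidate).
D2 = 8 (sole candidate).
H2 = 2 (sole candidate).
D4 = 5 (sole candidate).
E4 = 8 (sole candidate).
J4 = 1 (sole candidate).
D5 = 2: row 5 has {1,3,4,5,7}; col 4 has {1,3,5,6,7,8,9}; box has {1,3,5,6,7,8,9} → only 2 remains.
G5 = 6: row 5 has {1,2,3,4,5,7}; col 7 has {2,4,5,7,8,9}; box has {1,2,4,5,7} → only 6 remains.
H5 = 9: row 5 has {1,2,3,4,5,6,7}; col 8 has {1,2,3,4,5,6,7,8}; box has {1,2,4,5,6,7} → only 9 remains.
J5 = 8: row 5 has {1,2,3,4,5,6,7,9}; col 9 has {1,2,4,7,9}; box has {1,2,4,5,6,7,9} → only 8 remains.

574213698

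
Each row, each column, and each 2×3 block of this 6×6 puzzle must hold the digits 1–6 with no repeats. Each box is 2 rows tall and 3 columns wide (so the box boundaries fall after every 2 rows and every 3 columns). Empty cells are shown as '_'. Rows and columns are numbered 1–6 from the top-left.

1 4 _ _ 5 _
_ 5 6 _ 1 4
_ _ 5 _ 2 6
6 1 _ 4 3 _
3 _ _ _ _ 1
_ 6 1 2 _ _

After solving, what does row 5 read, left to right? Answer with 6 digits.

r2c1 = 2 (sole candidate).
r2c4 = 3 (sole candidate).
r3c1 = 4 (sole candidate).
r3c2 = 3 (sole candidate).
r3c4 = 1 (sole candidate).
r4c3 = 2 (sole candidate).
r4c6 = 5 (sole candidate).
r5c2 = 2: row 5 has {1,3}; col 2 has {1,3,4,5,6}; box has {1,3,6} → only 2 remains.
r5c3 = 4: row 5 has {1,2,3}; col 3 has {1,2,5,6}; box has {1,2,3,6} → only 4 remains.
r5c5 = 6: row 5 has {1,2,3,4}; col 5 has {1,2,3,5}; box has {1,2} → only 6 remains.
r6c1 = 5 (sole candidate).
r6c5 = 4 (sole candidate).
r6c6 = 3 (sole candidate).
r1c3 = 3 (sole candidate).
r1c4 = 6 (sole candidate).
r1c6 = 2 (sole candidate).
r5c4 = 5: row 5 has {1,2,3,4,6}; col 4 has {1,2,3,4,6}; box has {1,2,3,4,6} → only 5 remains.

324561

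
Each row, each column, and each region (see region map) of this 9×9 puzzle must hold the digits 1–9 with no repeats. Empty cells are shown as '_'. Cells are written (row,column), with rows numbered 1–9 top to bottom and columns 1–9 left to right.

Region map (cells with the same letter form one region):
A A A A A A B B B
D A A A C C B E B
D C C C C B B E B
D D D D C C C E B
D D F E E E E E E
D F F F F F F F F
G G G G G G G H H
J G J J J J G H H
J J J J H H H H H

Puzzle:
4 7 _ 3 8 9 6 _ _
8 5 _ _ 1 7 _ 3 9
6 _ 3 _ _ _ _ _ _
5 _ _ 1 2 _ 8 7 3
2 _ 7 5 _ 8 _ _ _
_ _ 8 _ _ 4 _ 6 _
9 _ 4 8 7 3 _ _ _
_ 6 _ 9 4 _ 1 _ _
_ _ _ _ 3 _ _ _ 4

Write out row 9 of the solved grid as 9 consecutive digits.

(3,4) = 4 (sole candidate).
(4,3) = 9 (sole candidate).
(4,6) = 6 (sole candidate).
(6,4) = 2 (sole candidate).
(7,2) = 2 (sole candidate).
(7,7) = 5 (sole candidate).
(7,8) = 1 (sole candidate).
(7,9) = 6 (sole candidate).
(2,4) = 6 (sole candidate).
(3,2) = 9 (sole candidate).
(3,5) = 5 (sole candidate).
(3,8) = 2 (sole candidate).
(4,2) = 4 (sole candidate).
(5,2) = 3 (sole candidate).
(5,9) = 1 (sole candidate).
(6,1) = 7 (sole candidate).
(6,2) = 1 (sole candidate).
(6,5) = 9 (sole candidate).
(6,7) = 3 (sole candidate).
(6,9) = 5 (sole candidate).
(8,1) = 3 (sole candidate).
(9,1) = 1: row 9 has {3,4}; col 1 has {2,3,4,5,6,7,8,9}; region has {3,4,9} → only 1 remains.
(9,2) = 8: row 9 has {1,3,4}; col 2 has {1,2,3,4,5,6,7,9}; region has {1,3,4,9} → only 8 remains.
(9,4) = 7: row 9 has {1,3,4,8}; col 4 has {1,2,3,4,5,6,8,9}; region has {1,3,4,8,9} → only 7 remains.
(1,8) = 5 (sole candidate).
(1,9) = 2 (sole candidate).
(2,3) = 2 (sole candidate).
(2,7) = 4 (sole candidate).
(3,6) = 1 (sole candidate).
(3,7) = 7 (sole candidate).
(3,9) = 8 (sole candidate).
(5,5) = 6 (sole candidate).
(5,7) = 9 (sole candidate).
(5,8) = 4 (sole candidate).
(8,3) = 5 (sole candidate).
(8,6) = 2 (sole candidate).
(8,8) = 8 (sole candidate).
(8,9) = 7 (sole candidate).
(9,3) = 6: row 9 has {1,3,4,7,8}; col 3 has {2,3,4,5,7,8,9}; region has {1,2,3,4,5,7,8,9} → only 6 remains.
(9,6) = 5: row 9 has {1,3,4,6,7,8}; col 6 has {1,2,3,4,6,7,8,9}; region has {1,3,4,6,7,8} → only 5 remains.
(9,7) = 2: row 9 has {1,3,4,5,6,7,8}; col 7 has {1,3,4,5,6,7,8,9}; region has {1,3,4,5,6,7,8} → only 2 remains.
(9,8) = 9: row 9 has {1,2,3,4,5,6,7,8}; col 8 has {1,2,3,4,5,6,7,8}; region has {1,2,3,4,5,6,7,8} → only 9 remains.

186735294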